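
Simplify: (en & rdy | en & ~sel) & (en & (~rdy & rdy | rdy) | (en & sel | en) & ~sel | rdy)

(rdy | ~sel) & en

(en & rdy | en & ~sel) & (en & (~rdy & rdy | rdy) | (en & sel | en) & ~sel | rdy)
= (en & rdy | en & ~sel) & (en & (~rdy & rdy | rdy) | en & ~sel | rdy)   (absorption)
= (en & rdy | en & ~sel) & (en & rdy | en & ~sel | rdy)   (complement / identity)
= en & rdy | en & ~sel   (absorption)
= (rdy | ~sel) & en   (distribution)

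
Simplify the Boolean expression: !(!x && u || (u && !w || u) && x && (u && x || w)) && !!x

!u && x

!(!x && u || (u && !w || u) && x && (u && x || w)) && !!x
= !(!x && u || u && x && (u && x || w)) && !!x   (absorption)
= !(!x && u || u && x) && !!x   (absorption)
= !u && !!x   (distribution)
= !u && x   (double negation)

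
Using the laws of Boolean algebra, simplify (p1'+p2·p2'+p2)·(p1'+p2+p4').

(p1'+p2·p2'+p2)·(p1'+p2+p4')
= (p1'+p2)·(p1'+p2+p4')
= p1'+p2

p1'+p2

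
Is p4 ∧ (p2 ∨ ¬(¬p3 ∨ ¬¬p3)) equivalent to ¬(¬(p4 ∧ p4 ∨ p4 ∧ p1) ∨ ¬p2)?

Yes

E1: p4 ∧ (p2 ∨ ¬(¬p3 ∨ ¬¬p3))
    = p4 ∧ (p2 ∨ p3 ∧ ¬p3)   [De Morgan]
    = p4 ∧ p2   [complement / identity]
E2: ¬(¬(p4 ∧ p4 ∨ p4 ∧ p1) ∨ ¬p2)
    = ¬(¬(p4 ∧ (p4 ∨ p1)) ∨ ¬p2)   [distribution]
    = p4 ∧ (p4 ∨ p1) ∧ p2   [De Morgan]
    = p4 ∧ p2   [absorption]
Both reduce to p4 ∧ p2, so they are equivalent.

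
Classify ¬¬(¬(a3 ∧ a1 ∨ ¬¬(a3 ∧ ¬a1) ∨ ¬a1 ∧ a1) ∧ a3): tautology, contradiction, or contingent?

¬¬(¬(a3 ∧ a1 ∨ ¬¬(a3 ∧ ¬a1) ∨ ¬a1 ∧ a1) ∧ a3)
= ¬¬(¬(a3 ∧ a1 ∨ a3 ∧ ¬a1 ∨ ¬a1 ∧ a1) ∧ a3)   (double negation)
= ¬(a3 ∧ a1 ∨ a3 ∧ ¬a1 ∨ ¬a1 ∧ a1) ∧ a3   (double negation)
= ¬(a3 ∨ ¬a1 ∧ a1) ∧ a3   (distribution)
= ¬a3 ∧ a3   (complement / identity)
= False   (complement)

contradiction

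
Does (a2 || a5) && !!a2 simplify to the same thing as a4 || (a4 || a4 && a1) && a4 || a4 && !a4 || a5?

No

E1: (a2 || a5) && !!a2
    = (a2 || a5) && a2   [double negation]
    = a2   [absorption]
E2: a4 || (a4 || a4 && a1) && a4 || a4 && !a4 || a5
    = a4 || a4 && a4 || a4 && !a4 || a5   [absorption]
    = a4 || a4 || a5   [distribution]
    = a4 || a5   [idempotence]
These differ: at a1=0, a2=0, a4=0, a5=1, E1 = 0 but E2 = 1.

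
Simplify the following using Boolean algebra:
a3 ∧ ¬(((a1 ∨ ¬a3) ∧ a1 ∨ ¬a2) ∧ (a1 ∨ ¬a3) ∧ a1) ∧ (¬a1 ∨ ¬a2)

a3 ∧ ¬(((a1 ∨ ¬a3) ∧ a1 ∨ ¬a2) ∧ (a1 ∨ ¬a3) ∧ a1) ∧ (¬a1 ∨ ¬a2)
= a3 ∧ ¬((a1 ∨ ¬a3) ∧ a1) ∧ (¬a1 ∨ ¬a2)   (absorption)
= a3 ∧ ¬a1 ∧ (¬a1 ∨ ¬a2)   (absorption)
= a3 ∧ ¬a1   (absorption)

a3 ∧ ¬a1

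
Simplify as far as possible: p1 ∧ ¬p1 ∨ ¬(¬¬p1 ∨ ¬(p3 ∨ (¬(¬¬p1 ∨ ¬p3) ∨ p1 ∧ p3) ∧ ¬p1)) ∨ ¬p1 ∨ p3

p1 ∧ ¬p1 ∨ ¬(¬¬p1 ∨ ¬(p3 ∨ (¬(¬¬p1 ∨ ¬p3) ∨ p1 ∧ p3) ∧ ¬p1)) ∨ ¬p1 ∨ p3
= p1 ∧ ¬p1 ∨ ¬(¬¬p1 ∨ ¬(p3 ∨ (¬p1 ∧ p3 ∨ p1 ∧ p3) ∧ ¬p1)) ∨ ¬p1 ∨ p3   (De Morgan)
= p1 ∧ ¬p1 ∨ ¬(¬¬p1 ∨ ¬(p3 ∨ p3 ∧ ¬p1)) ∨ ¬p1 ∨ p3   (distribution)
= p1 ∧ ¬p1 ∨ ¬(¬¬p1 ∨ ¬p3) ∨ ¬p1 ∨ p3   (absorption)
= p1 ∧ ¬p1 ∨ ¬p1 ∧ p3 ∨ ¬p1 ∨ p3   (De Morgan)
= ¬p1 ∧ p3 ∨ ¬p1 ∨ p3   (complement / identity)
= ¬p1 ∨ p3   (absorption)

¬p1 ∨ p3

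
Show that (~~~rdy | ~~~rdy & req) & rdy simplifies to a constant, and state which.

(~~~rdy | ~~~rdy & req) & rdy
= (~rdy | ~~~rdy & req) & rdy   [double negation]
= (~rdy | ~rdy & req) & rdy   [double negation]
= ~rdy & rdy   [absorption]
= 0   [complement]

0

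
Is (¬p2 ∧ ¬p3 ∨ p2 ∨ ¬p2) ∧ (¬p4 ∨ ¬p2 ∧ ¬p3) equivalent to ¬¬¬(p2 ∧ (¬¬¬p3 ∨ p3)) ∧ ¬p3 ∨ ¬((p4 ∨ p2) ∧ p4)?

E1: (¬p2 ∧ ¬p3 ∨ p2 ∨ ¬p2) ∧ (¬p4 ∨ ¬p2 ∧ ¬p3)
    = ¬p2 ∧ ¬p3 ∨ (p2 ∨ ¬p2) ∧ ¬p4   [distribution]
    = ¬p2 ∧ ¬p3 ∨ ¬p4   [complement / identity]
E2: ¬¬¬(p2 ∧ (¬¬¬p3 ∨ p3)) ∧ ¬p3 ∨ ¬((p4 ∨ p2) ∧ p4)
    = ¬(p2 ∧ (¬¬¬p3 ∨ p3)) ∧ ¬p3 ∨ ¬((p4 ∨ p2) ∧ p4)   [double negation]
    = ¬(p2 ∧ (¬p3 ∨ p3)) ∧ ¬p3 ∨ ¬((p4 ∨ p2) ∧ p4)   [double negation]
    = ¬(p2 ∧ (¬p3 ∨ p3)) ∧ ¬p3 ∨ ¬p4   [absorption]
    = ¬p2 ∧ ¬p3 ∨ ¬p4   [complement / identity]
Both reduce to ¬p2 ∧ ¬p3 ∨ ¬p4, so they are equivalent.

Yes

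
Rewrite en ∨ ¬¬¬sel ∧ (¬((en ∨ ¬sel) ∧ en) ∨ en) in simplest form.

en ∨ ¬sel

en ∨ ¬¬¬sel ∧ (¬((en ∨ ¬sel) ∧ en) ∨ en)
= en ∨ ¬¬¬sel ∧ (¬en ∨ en)   — absorption
= en ∨ ¬¬¬sel   — complement / identity
= en ∨ ¬sel   — double negation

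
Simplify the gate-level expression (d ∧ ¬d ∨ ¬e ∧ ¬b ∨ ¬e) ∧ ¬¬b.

(d ∧ ¬d ∨ ¬e ∧ ¬b ∨ ¬e) ∧ ¬¬b
= (¬e ∧ ¬b ∨ ¬e) ∧ ¬¬b   (complement / identity)
= ¬e ∧ ¬¬b   (absorption)
= ¬e ∧ b   (double negation)

¬e ∧ b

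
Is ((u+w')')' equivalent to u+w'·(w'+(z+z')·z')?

Yes

E1: ((u+w')')'
    = u+w'   [double negation]
E2: u+w'·(w'+(z+z')·z')
    = u+w'·(w'+z')   [complement / identity]
    = u+w'   [absorption]
Both reduce to u+w', so they are equivalent.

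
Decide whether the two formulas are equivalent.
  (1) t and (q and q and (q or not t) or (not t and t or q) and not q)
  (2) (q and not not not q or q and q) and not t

E1: t and (q and q and (q or not t) or (not t and t or q) and not q)
    = t and (q and q and (q or not t) or q and not q)   — complement / identity
    = t and (q and q or q and not q)   — absorption
    = t and q   — distribution
E2: (q and not not not q or q and q) and not t
    = (q and not q or q and q) and not t   — double negation
    = q and not t   — distribution
These differ: at q=1, t=0, E1 = 0 but E2 = 1.

No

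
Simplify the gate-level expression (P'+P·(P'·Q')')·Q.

(P'+P·(P'·Q')')·Q
= (P'+P·(P+Q))·Q   [De Morgan]
= (P'+P)·Q   [absorption]
= Q   [complement / identity]

Q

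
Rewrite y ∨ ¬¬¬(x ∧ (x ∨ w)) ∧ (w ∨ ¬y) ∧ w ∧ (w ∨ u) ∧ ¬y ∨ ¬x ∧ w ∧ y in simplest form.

y ∨ ¬¬¬(x ∧ (x ∨ w)) ∧ (w ∨ ¬y) ∧ w ∧ (w ∨ u) ∧ ¬y ∨ ¬x ∧ w ∧ y
= y ∨ ¬¬¬(x ∧ (x ∨ w)) ∧ w ∧ (w ∨ u) ∧ ¬y ∨ ¬x ∧ w ∧ y
= y ∨ ¬(x ∧ (x ∨ w)) ∧ w ∧ (w ∨ u) ∧ ¬y ∨ ¬x ∧ w ∧ y
= y ∨ ¬x ∧ w ∧ (w ∨ u) ∧ ¬y ∨ ¬x ∧ w ∧ y
= y ∨ ¬x ∧ w ∧ ¬y ∨ ¬x ∧ w ∧ y
= y ∨ ¬x ∧ w

y ∨ ¬x ∧ w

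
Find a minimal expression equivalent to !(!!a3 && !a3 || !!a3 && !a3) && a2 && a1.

!(!!a3 && !a3 || !!a3 && !a3) && a2 && a1
= !(!!a3 && !a3) && a2 && a1   (idempotence)
= (!a3 || a3) && a2 && a1   (De Morgan)
= a2 && a1   (complement / identity)

a2 && a1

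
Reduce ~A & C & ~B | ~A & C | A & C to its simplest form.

C

~A & C & ~B | ~A & C | A & C
= ~A & C | A & C   — absorption
= C   — distribution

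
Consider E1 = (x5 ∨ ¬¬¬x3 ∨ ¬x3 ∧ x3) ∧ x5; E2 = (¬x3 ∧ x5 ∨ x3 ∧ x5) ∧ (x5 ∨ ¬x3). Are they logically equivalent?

E1: (x5 ∨ ¬¬¬x3 ∨ ¬x3 ∧ x3) ∧ x5
    = (x5 ∨ ¬¬¬x3) ∧ x5   — complement / identity
    = (x5 ∨ ¬x3) ∧ x5   — double negation
    = x5   — absorption
E2: (¬x3 ∧ x5 ∨ x3 ∧ x5) ∧ (x5 ∨ ¬x3)
    = x5 ∧ (x5 ∨ ¬x3)   — distribution
    = x5   — absorption
Both reduce to x5, so they are equivalent.

Yes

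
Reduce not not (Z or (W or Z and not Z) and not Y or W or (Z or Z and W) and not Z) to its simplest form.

Z or W

not not (Z or (W or Z and not Z) and not Y or W or (Z or Z and W) and not Z)
= not not (Z or (W or Z and not Z) and not Y or W or Z and not Z)
= not not (Z or W or Z and not Z)
= not not (Z or W)
= Z or W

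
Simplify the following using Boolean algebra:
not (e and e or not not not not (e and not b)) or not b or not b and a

not e or not b

not (e and e or not not not not (e and not b)) or not b or not b and a
= not (e and e or not not (e and not b)) or not b or not b and a
= not (e and e or e and not b) or not b or not b and a
= not (e and (e or not b)) or not b or not b and a
= not (e and (e or not b)) or not b
= not e or not b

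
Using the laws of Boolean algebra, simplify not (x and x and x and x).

not x

not (x and x and x and x)
= not (x and x)   (idempotence)
= not x   (idempotence)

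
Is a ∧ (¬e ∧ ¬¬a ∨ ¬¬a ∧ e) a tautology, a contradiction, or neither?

neither

a ∧ (¬e ∧ ¬¬a ∨ ¬¬a ∧ e)
= a ∧ ¬¬a   (distribution)
= a ∧ a   (double negation)
= a   (idempotence)
This depends on a, so it is not a constant.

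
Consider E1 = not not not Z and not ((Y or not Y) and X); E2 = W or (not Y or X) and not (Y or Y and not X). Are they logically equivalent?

E1: not not not Z and not ((Y or not Y) and X)
    = not not not Z and not X   [complement / identity]
    = not Z and not X   [double negation]
E2: W or (not Y or X) and not (Y or Y and not X)
    = W or (not Y or X) and not Y   [absorption]
    = W or not Y   [absorption]
These differ: at W=1, X=0, Y=0, Z=1, E1 = 0 but E2 = 1.

No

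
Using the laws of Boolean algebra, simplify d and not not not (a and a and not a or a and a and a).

d and not a

d and not not not (a and a and not a or a and a and a)
= d and not not not (a and a)   — distribution
= d and not not not a   — idempotence
= d and not a   — double negation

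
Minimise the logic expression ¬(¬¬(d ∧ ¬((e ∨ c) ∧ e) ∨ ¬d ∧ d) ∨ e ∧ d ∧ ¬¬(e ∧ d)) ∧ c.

¬(¬¬(d ∧ ¬((e ∨ c) ∧ e) ∨ ¬d ∧ d) ∨ e ∧ d ∧ ¬¬(e ∧ d)) ∧ c
= ¬(¬¬(d ∧ ¬((e ∨ c) ∧ e) ∨ ¬d ∧ d) ∨ e ∧ d ∧ e ∧ d) ∧ c   (double negation)
= ¬(¬¬(d ∧ ¬((e ∨ c) ∧ e) ∨ ¬d ∧ d) ∨ e ∧ d) ∧ c   (idempotence)
= ¬(¬¬(d ∧ ¬e ∨ ¬d ∧ d) ∨ e ∧ d) ∧ c   (absorption)
= ¬(d ∧ ¬e ∨ ¬d ∧ d ∨ e ∧ d) ∧ c   (double negation)
= ¬(d ∧ ¬e ∨ e ∧ d) ∧ c   (complement / identity)
= ¬d ∧ c   (distribution)

¬d ∧ c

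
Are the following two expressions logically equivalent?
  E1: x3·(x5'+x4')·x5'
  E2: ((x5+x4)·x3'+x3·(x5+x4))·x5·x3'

E1: x3·(x5'+x4')·x5'
    = x3·x5'   [absorption]
E2: ((x5+x4)·x3'+x3·(x5+x4))·x5·x3'
    = (x5+x4)·x5·x3'   [distribution]
    = x5·x3'   [absorption]
These differ: at x3=1, x4=1, x5=0, E1 = 1 but E2 = 0.

No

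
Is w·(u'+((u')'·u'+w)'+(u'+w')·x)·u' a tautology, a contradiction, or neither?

w·(u'+((u')'·u'+w)'+(u'+w')·x)·u'
= w·(u'+(u·u'+w)'+(u'+w')·x)·u'   — double negation
= w·(u'+w'+(u'+w')·x)·u'   — complement / identity
= w·(u'+w')·u'   — absorption
= w·u'   — absorption
This depends on u, w, so it is not a constant.

neither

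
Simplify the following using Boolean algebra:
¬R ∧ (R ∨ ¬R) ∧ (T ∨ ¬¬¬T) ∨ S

¬R ∨ S

¬R ∧ (R ∨ ¬R) ∧ (T ∨ ¬¬¬T) ∨ S
= ¬R ∧ (R ∨ ¬R) ∧ (T ∨ ¬T) ∨ S   — double negation
= ¬R ∧ (T ∨ ¬T) ∨ S   — complement / identity
= ¬R ∨ S   — complement / identity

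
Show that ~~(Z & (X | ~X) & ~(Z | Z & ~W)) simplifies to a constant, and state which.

0

~~(Z & (X | ~X) & ~(Z | Z & ~W))
= Z & (X | ~X) & ~(Z | Z & ~W)   [double negation]
= Z & (X | ~X) & ~Z   [absorption]
= Z & ~Z   [complement / identity]
= 0   [complement]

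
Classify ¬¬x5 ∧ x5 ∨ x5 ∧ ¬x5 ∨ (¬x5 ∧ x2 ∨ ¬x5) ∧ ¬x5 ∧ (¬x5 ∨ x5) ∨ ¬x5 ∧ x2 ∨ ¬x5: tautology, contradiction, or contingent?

tautology

¬¬x5 ∧ x5 ∨ x5 ∧ ¬x5 ∨ (¬x5 ∧ x2 ∨ ¬x5) ∧ ¬x5 ∧ (¬x5 ∨ x5) ∨ ¬x5 ∧ x2 ∨ ¬x5
= x5 ∧ x5 ∨ x5 ∧ ¬x5 ∨ (¬x5 ∧ x2 ∨ ¬x5) ∧ ¬x5 ∧ (¬x5 ∨ x5) ∨ ¬x5 ∧ x2 ∨ ¬x5   — double negation
= x5 ∧ x5 ∨ x5 ∧ ¬x5 ∨ (¬x5 ∧ x2 ∨ ¬x5) ∧ ¬x5 ∨ ¬x5 ∧ x2 ∨ ¬x5   — complement / identity
= x5 ∧ x5 ∨ x5 ∧ ¬x5 ∨ ¬x5 ∧ x2 ∨ ¬x5   — absorption
= x5 ∨ ¬x5 ∧ x2 ∨ ¬x5   — distribution
= x5 ∨ ¬x5   — absorption
= True   — complement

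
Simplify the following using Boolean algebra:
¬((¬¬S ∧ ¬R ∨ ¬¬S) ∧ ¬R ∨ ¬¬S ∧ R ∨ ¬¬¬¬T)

¬((¬¬S ∧ ¬R ∨ ¬¬S) ∧ ¬R ∨ ¬¬S ∧ R ∨ ¬¬¬¬T)
= ¬((¬¬S ∧ ¬R ∨ ¬¬S) ∧ ¬R ∨ ¬¬S ∧ R ∨ ¬¬T)   (double negation)
= ¬(¬¬S ∧ ¬R ∨ ¬¬S ∧ R ∨ ¬¬T)   (absorption)
= ¬(¬¬S ∨ ¬¬T)   (distribution)
= ¬S ∧ ¬T   (De Morgan)

¬S ∧ ¬T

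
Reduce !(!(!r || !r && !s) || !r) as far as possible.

!(!(!r || !r && !s) || !r)
= !(!!r || !r)   (absorption)
= !r && r   (De Morgan)
= false   (complement)

false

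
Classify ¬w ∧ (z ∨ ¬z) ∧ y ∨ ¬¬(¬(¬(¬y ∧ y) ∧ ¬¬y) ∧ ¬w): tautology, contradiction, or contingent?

¬w ∧ (z ∨ ¬z) ∧ y ∨ ¬¬(¬(¬(¬y ∧ y) ∧ ¬¬y) ∧ ¬w)
= ¬w ∧ (z ∨ ¬z) ∧ y ∨ ¬¬((¬y ∧ y ∨ ¬y) ∧ ¬w)   [De Morgan]
= ¬w ∧ (z ∨ ¬z) ∧ y ∨ ¬¬(¬y ∧ ¬w)   [complement / identity]
= ¬w ∧ y ∨ ¬¬(¬y ∧ ¬w)   [complement / identity]
= ¬w ∧ y ∨ ¬y ∧ ¬w   [double negation]
= ¬w   [distribution]
This depends on w, so it is not a constant.

contingent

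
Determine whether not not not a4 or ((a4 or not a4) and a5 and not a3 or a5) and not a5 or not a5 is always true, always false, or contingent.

contingent

not not not a4 or ((a4 or not a4) and a5 and not a3 or a5) and not a5 or not a5
= not not not a4 or (a5 and not a3 or a5) and not a5 or not a5
= not not not a4 or a5 and not a5 or not a5
= not not not a4 or not a5
= not a4 or not a5
This depends on a4, a5, so it is not a constant.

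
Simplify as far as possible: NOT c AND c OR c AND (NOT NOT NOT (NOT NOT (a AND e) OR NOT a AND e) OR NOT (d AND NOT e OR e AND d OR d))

c AND (NOT e OR NOT d)

NOT c AND c OR c AND (NOT NOT NOT (NOT NOT (a AND e) OR NOT a AND e) OR NOT (d AND NOT e OR e AND d OR d))
= NOT c AND c OR c AND (NOT NOT NOT (a AND e OR NOT a AND e) OR NOT (d AND NOT e OR e AND d OR d))   [double negation]
= NOT c AND c OR c AND (NOT NOT NOT (a AND e OR NOT a AND e) OR NOT (d OR d))   [distribution]
= NOT c AND c OR c AND (NOT (a AND e OR NOT a AND e) OR NOT (d OR d))   [double negation]
= NOT c AND c OR c AND (NOT (a AND e OR NOT a AND e) OR NOT d)   [idempotence]
= c AND (NOT (a AND e OR NOT a AND e) OR NOT d)   [complement / identity]
= c AND (NOT e OR NOT d)   [distribution]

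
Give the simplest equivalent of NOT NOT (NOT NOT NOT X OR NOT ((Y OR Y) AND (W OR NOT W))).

NOT X OR NOT Y

NOT NOT (NOT NOT NOT X OR NOT ((Y OR Y) AND (W OR NOT W)))
= NOT NOT (NOT X OR NOT ((Y OR Y) AND (W OR NOT W)))   (double negation)
= NOT X OR NOT ((Y OR Y) AND (W OR NOT W))   (double negation)
= NOT X OR NOT (Y AND (W OR NOT W))   (idempotence)
= NOT X OR NOT Y   (complement / identity)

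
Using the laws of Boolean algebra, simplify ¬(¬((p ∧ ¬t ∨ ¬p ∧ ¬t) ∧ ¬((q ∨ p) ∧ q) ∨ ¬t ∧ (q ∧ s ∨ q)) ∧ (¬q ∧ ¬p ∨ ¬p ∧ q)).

¬t ∨ p

¬(¬((p ∧ ¬t ∨ ¬p ∧ ¬t) ∧ ¬((q ∨ p) ∧ q) ∨ ¬t ∧ (q ∧ s ∨ q)) ∧ (¬q ∧ ¬p ∨ ¬p ∧ q))
= ¬(¬((p ∧ ¬t ∨ ¬p ∧ ¬t) ∧ ¬((q ∨ p) ∧ q) ∨ ¬t ∧ (q ∧ s ∨ q)) ∧ ¬p)   [distribution]
= ¬(¬((p ∧ ¬t ∨ ¬p ∧ ¬t) ∧ ¬((q ∨ p) ∧ q) ∨ ¬t ∧ q) ∧ ¬p)   [absorption]
= ¬(¬(¬t ∧ ¬((q ∨ p) ∧ q) ∨ ¬t ∧ q) ∧ ¬p)   [distribution]
= ¬(¬(¬t ∧ ¬q ∨ ¬t ∧ q) ∧ ¬p)   [absorption]
= ¬t ∧ ¬q ∨ ¬t ∧ q ∨ p   [De Morgan]
= ¬t ∨ p   [distribution]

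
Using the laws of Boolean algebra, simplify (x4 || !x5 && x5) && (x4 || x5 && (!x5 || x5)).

(x4 || !x5 && x5) && (x4 || x5 && (!x5 || x5))
= x4 && (x4 || x5 && (!x5 || x5))   [complement / identity]
= x4 && (x4 || x5)   [complement / identity]
= x4   [absorption]

x4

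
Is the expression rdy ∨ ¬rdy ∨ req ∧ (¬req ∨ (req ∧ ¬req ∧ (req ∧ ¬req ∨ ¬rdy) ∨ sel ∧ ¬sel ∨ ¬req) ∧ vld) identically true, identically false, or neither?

identically true

rdy ∨ ¬rdy ∨ req ∧ (¬req ∨ (req ∧ ¬req ∧ (req ∧ ¬req ∨ ¬rdy) ∨ sel ∧ ¬sel ∨ ¬req) ∧ vld)
= rdy ∨ ¬rdy ∨ req ∧ (¬req ∨ (req ∧ ¬req ∨ sel ∧ ¬sel ∨ ¬req) ∧ vld)   (absorption)
= rdy ∨ ¬rdy ∨ req ∧ (¬req ∨ (sel ∧ ¬sel ∨ ¬req) ∧ vld)   (complement / identity)
= rdy ∨ ¬rdy ∨ req ∧ (¬req ∨ ¬req ∧ vld)   (complement / identity)
= rdy ∨ ¬rdy ∨ req ∧ ¬req   (absorption)
= rdy ∨ ¬rdy   (complement / identity)
= True   (complement)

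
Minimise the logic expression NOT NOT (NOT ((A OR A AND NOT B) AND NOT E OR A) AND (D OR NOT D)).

NOT A

NOT NOT (NOT ((A OR A AND NOT B) AND NOT E OR A) AND (D OR NOT D))
= NOT ((A OR A AND NOT B) AND NOT E OR A) AND (D OR NOT D)   (double negation)
= NOT (A AND NOT E OR A) AND (D OR NOT D)   (absorption)
= NOT A AND (D OR NOT D)   (absorption)
= NOT A   (complement / identity)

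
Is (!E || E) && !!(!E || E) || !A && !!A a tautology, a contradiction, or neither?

tautology

(!E || E) && !!(!E || E) || !A && !!A
= (!E || E) && !!(!E || E) || !A && A   [double negation]
= !!(!E || E) || !A && A   [complement / identity]
= !!(!E || E)   [complement / identity]
= !E || E   [double negation]
= true   [complement]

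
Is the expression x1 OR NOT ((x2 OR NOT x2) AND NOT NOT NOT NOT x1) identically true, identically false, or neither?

x1 OR NOT ((x2 OR NOT x2) AND NOT NOT NOT NOT x1)
= x1 OR NOT NOT NOT NOT NOT x1
= x1 OR NOT NOT NOT x1
= x1 OR NOT x1
= TRUE

identically true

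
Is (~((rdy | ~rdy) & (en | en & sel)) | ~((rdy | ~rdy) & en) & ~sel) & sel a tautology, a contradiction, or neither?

neither

(~((rdy | ~rdy) & (en | en & sel)) | ~((rdy | ~rdy) & en) & ~sel) & sel
= (~((rdy | ~rdy) & en) | ~((rdy | ~rdy) & en) & ~sel) & sel   — absorption
= ~((rdy | ~rdy) & en) & sel   — absorption
= ~en & sel   — complement / identity
This depends on en, sel, so it is not a constant.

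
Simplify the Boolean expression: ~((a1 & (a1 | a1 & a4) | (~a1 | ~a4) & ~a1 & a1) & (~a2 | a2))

~((a1 & (a1 | a1 & a4) | (~a1 | ~a4) & ~a1 & a1) & (~a2 | a2))
= ~(a1 & (a1 | a1 & a4) | (~a1 | ~a4) & ~a1 & a1)   (complement / identity)
= ~(a1 & a1 | (~a1 | ~a4) & ~a1 & a1)   (absorption)
= ~(a1 & a1 | ~a1 & a1)   (absorption)
= ~a1   (distribution)

~a1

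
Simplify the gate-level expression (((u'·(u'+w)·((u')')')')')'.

(((u'·(u'+w)·((u')')')')')'
= (u'·(u'+w)·((u')')')'
= (u'·((u')')')'
= (u'·u')'
= (u')'
= u

u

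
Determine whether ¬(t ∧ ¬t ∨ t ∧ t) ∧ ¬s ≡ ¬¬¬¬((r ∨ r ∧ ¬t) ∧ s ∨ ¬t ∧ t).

No

E1: ¬(t ∧ ¬t ∨ t ∧ t) ∧ ¬s
    = ¬t ∧ ¬s   [distribution]
E2: ¬¬¬¬((r ∨ r ∧ ¬t) ∧ s ∨ ¬t ∧ t)
    = ¬¬((r ∨ r ∧ ¬t) ∧ s ∨ ¬t ∧ t)   [double negation]
    = ¬¬(r ∧ s ∨ ¬t ∧ t)   [absorption]
    = ¬¬(r ∧ s)   [complement / identity]
    = r ∧ s   [double negation]
These differ: at r=1, s=0, t=0, E1 = 1 but E2 = 0.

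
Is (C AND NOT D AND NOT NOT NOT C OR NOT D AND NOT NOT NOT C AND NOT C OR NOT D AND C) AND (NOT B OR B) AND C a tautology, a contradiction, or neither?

(C AND NOT D AND NOT NOT NOT C OR NOT D AND NOT NOT NOT C AND NOT C OR NOT D AND C) AND (NOT B OR B) AND C
= (NOT D AND NOT NOT NOT C OR NOT D AND C) AND (NOT B OR B) AND C   [distribution]
= (NOT D AND NOT C OR NOT D AND C) AND (NOT B OR B) AND C   [double negation]
= (NOT D AND NOT C OR NOT D AND C) AND C   [complement / identity]
= NOT D AND C   [distribution]
This depends on C, D, so it is not a constant.

neither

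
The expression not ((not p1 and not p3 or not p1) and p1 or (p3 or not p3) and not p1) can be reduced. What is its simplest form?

not ((not p1 and not p3 or not p1) and p1 or (p3 or not p3) and not p1)
= not (not p1 and p1 or (p3 or not p3) and not p1)   — absorption
= not ((p3 or not p3) and not p1)   — complement / identity
= not not p1   — complement / identity
= p1   — double negation

p1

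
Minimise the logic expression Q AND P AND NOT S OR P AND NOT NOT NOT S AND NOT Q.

Q AND P AND NOT S OR P AND NOT NOT NOT S AND NOT Q
= Q AND P AND NOT S OR P AND NOT S AND NOT Q
= P AND NOT S

P AND NOT S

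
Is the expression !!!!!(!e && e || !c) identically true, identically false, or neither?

neither

!!!!!(!e && e || !c)
= !!!(!e && e || !c)   (double negation)
= !(!e && e || !c)   (double negation)
= !!c   (complement / identity)
= c   (double negation)
This depends on c, so it is not a constant.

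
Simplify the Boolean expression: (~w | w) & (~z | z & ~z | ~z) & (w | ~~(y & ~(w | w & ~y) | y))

(~w | w) & (~z | z & ~z | ~z) & (w | ~~(y & ~(w | w & ~y) | y))
= (~w | w) & (~z | z & ~z | ~z) & (w | ~~(y & ~w | y))   [absorption]
= (~w | w) & (~z | z & ~z | ~z) & (w | ~~y)   [absorption]
= (~z | z & ~z | ~z) & (w | ~~y)   [complement / identity]
= (~z | ~z) & (w | ~~y)   [complement / identity]
= ~z & (w | ~~y)   [idempotence]
= ~z & (w | y)   [double negation]

~z & (w | y)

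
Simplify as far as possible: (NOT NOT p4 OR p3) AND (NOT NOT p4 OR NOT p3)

p4

(NOT NOT p4 OR p3) AND (NOT NOT p4 OR NOT p3)
= NOT NOT p4 OR p3 AND NOT p3
= NOT NOT p4
= p4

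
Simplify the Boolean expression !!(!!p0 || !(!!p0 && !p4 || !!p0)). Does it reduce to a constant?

true

!!(!!p0 || !(!!p0 && !p4 || !!p0))
= !!(!!p0 || !!!p0)   — absorption
= !(!p0 && !!p0)   — De Morgan
= p0 || !p0   — De Morgan
= true   — complement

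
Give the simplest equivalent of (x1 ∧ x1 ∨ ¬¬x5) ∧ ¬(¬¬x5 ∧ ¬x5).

(x1 ∧ x1 ∨ ¬¬x5) ∧ ¬(¬¬x5 ∧ ¬x5)
= (x1 ∨ ¬¬x5) ∧ ¬(¬¬x5 ∧ ¬x5)
= (x1 ∨ ¬¬x5) ∧ (¬x5 ∨ x5)
= (x1 ∨ x5) ∧ (¬x5 ∨ x5)
= x1 ∨ x5

x1 ∨ x5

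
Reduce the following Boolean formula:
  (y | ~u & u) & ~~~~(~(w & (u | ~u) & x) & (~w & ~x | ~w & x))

y & ~w

(y | ~u & u) & ~~~~(~(w & (u | ~u) & x) & (~w & ~x | ~w & x))
= y & ~~~~(~(w & (u | ~u) & x) & (~w & ~x | ~w & x))   (complement / identity)
= y & ~~~~(~(w & (u | ~u) & x) & ~w)   (distribution)
= y & ~~~~(~(w & x) & ~w)   (complement / identity)
= y & ~~(~(w & x) & ~w)   (double negation)
= y & ~(w & x | w)   (De Morgan)
= y & ~w   (absorption)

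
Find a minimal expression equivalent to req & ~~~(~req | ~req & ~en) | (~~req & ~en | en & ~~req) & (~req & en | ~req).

req & ~~~(~req | ~req & ~en) | (~~req & ~en | en & ~~req) & (~req & en | ~req)
= req & ~~~(~req | ~req & ~en) | ~~req & (~req & en | ~req)   (distribution)
= req & ~~~~req | ~~req & (~req & en | ~req)   (absorption)
= req & ~~req | ~~req & (~req & en | ~req)   (double negation)
= req & ~~req | ~~req & ~req   (absorption)
= ~~req   (distribution)
= req   (double negation)

req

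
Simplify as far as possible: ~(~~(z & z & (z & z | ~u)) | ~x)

~z & x

~(~~(z & z & (z & z | ~u)) | ~x)
= ~(~~(z & z) | ~x)   [absorption]
= ~(~~z | ~x)   [idempotence]
= ~z & x   [De Morgan]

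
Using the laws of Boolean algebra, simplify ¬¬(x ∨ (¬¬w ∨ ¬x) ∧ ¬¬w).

¬¬(x ∨ (¬¬w ∨ ¬x) ∧ ¬¬w)
= x ∨ (¬¬w ∨ ¬x) ∧ ¬¬w   — double negation
= x ∨ ¬¬w   — absorption
= x ∨ w   — double negation

x ∨ w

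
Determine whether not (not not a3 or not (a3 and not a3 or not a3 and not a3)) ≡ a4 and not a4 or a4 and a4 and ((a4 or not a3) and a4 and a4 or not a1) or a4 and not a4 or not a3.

No

E1: not (not not a3 or not (a3 and not a3 or not a3 and not a3))
    = not (not not a3 or not not a3)
    = not not not a3
    = not a3
E2: a4 and not a4 or a4 and a4 and ((a4 or not a3) and a4 and a4 or not a1) or a4 and not a4 or not a3
    = a4 and not a4 or a4 and a4 and (a4 and a4 or not a1) or a4 and not a4 or not a3
    = a4 and not a4 or a4 and a4 or a4 and not a4 or not a3
    = a4 and not a4 or a4 or not a3
    = a4 or not a3
These differ: at a1=0, a3=1, a4=1, E1 = 0 but E2 = 1.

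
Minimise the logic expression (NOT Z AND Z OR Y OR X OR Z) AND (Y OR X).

(NOT Z AND Z OR Y OR X OR Z) AND (Y OR X)
= (Y OR X OR Z) AND (Y OR X)   — complement / identity
= Y OR X   — absorption

Y OR X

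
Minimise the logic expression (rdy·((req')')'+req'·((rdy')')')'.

req

(rdy·((req')')'+req'·((rdy')')')'
= (rdy·((req')')'+req'·rdy')'   (double negation)
= (rdy·req'+req'·rdy')'   (double negation)
= (req')'   (distribution)
= req   (double negation)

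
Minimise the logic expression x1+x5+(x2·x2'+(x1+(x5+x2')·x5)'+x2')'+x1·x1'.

x1+x5+(x2·x2'+(x1+(x5+x2')·x5)'+x2')'+x1·x1'
= x1+x5+((x1+(x5+x2')·x5)'+x2')'+x1·x1'   (complement / identity)
= x1+x5+((x1+x5)'+x2')'+x1·x1'   (absorption)
= x1+x5+(x1+x5)·x2+x1·x1'   (De Morgan)
= x1+x5+x1·x1'   (absorption)
= x1+x5   (complement / identity)

x1+x5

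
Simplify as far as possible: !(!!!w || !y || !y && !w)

!(!!!w || !y || !y && !w)
= !(!!!w || !y)   [absorption]
= !!w && y   [De Morgan]
= w && y   [double negation]

w && y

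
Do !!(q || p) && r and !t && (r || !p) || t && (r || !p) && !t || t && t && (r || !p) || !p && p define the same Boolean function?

No

E1: !!(q || p) && r
    = (q || p) && r
E2: !t && (r || !p) || t && (r || !p) && !t || t && t && (r || !p) || !p && p
    = !t && (r || !p) || t && (r || !p) || !p && p
    = r || !p || !p && p
    = r || !p
These differ: at p=0, q=0, r=0, t=0, E1 = 0 but E2 = 1.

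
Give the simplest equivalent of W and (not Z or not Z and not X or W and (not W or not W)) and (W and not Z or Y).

W and (not Z or not Z and not X or W and (not W or not W)) and (W and not Z or Y)
= W and (not Z or W and (not W or not W)) and (W and not Z or Y)   — absorption
= W and (not Z or W and not W) and (W and not Z or Y)   — idempotence
= W and not Z and (W and not Z or Y)   — complement / identity
= W and not Z   — absorption

W and not Z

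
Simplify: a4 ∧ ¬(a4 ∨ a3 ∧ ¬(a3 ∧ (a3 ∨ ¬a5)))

False

a4 ∧ ¬(a4 ∨ a3 ∧ ¬(a3 ∧ (a3 ∨ ¬a5)))
= a4 ∧ ¬(a4 ∨ a3 ∧ ¬a3)   (absorption)
= a4 ∧ ¬a4   (complement / identity)
= False   (complement)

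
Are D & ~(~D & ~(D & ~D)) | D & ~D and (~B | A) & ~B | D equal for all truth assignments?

No

E1: D & ~(~D & ~(D & ~D)) | D & ~D
    = D & (D | D & ~D) | D & ~D
    = D & D | D & ~D
    = D
E2: (~B | A) & ~B | D
    = ~B | D
These differ: at A=0, B=0, D=0, E1 = 0 but E2 = 1.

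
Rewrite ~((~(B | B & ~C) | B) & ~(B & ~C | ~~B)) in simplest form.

B

~((~(B | B & ~C) | B) & ~(B & ~C | ~~B))
= ~((~(B | B & ~C) | B) & ~(B & ~C | B))   [double negation]
= ~((~B | B) & ~(B & ~C | B))   [absorption]
= ~((~B | B) & ~B)   [absorption]
= ~~B   [complement / identity]
= B   [double negation]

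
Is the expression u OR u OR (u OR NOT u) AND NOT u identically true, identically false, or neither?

u OR u OR (u OR NOT u) AND NOT u
= u OR u OR NOT u
= u OR NOT u
= TRUE

identically true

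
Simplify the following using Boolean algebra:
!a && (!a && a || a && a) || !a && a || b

b

!a && (!a && a || a && a) || !a && a || b
= !a && a || !a && a || b   — distribution
= !a && a || b   — idempotence
= b   — complement / identity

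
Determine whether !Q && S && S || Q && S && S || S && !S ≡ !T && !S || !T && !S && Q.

No

E1: !Q && S && S || Q && S && S || S && !S
    = S && S || S && !S
    = S
E2: !T && !S || !T && !S && Q
    = !T && !S
These differ: at Q=0, S=1, T=0, E1 = 1 but E2 = 0.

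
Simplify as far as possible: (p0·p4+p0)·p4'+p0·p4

p0

(p0·p4+p0)·p4'+p0·p4
= p0·p4'+p0·p4   [absorption]
= p0   [distribution]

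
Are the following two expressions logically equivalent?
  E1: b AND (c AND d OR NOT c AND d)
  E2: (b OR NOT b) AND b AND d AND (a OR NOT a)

Yes

E1: b AND (c AND d OR NOT c AND d)
    = b AND d   (distribution)
E2: (b OR NOT b) AND b AND d AND (a OR NOT a)
    = (b OR NOT b) AND b AND d   (complement / identity)
    = b AND d   (complement / identity)
Both reduce to b AND d, so they are equivalent.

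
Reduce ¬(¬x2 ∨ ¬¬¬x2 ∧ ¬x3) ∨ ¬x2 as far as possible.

¬(¬x2 ∨ ¬¬¬x2 ∧ ¬x3) ∨ ¬x2
= ¬(¬x2 ∨ ¬x2 ∧ ¬x3) ∨ ¬x2   (double negation)
= ¬¬x2 ∨ ¬x2   (absorption)
= x2 ∨ ¬x2   (double negation)
= True   (complement)

True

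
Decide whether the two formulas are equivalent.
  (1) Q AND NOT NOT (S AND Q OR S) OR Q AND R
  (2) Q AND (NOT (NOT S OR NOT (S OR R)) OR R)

Yes

E1: Q AND NOT NOT (S AND Q OR S) OR Q AND R
    = Q AND (NOT NOT (S AND Q OR S) OR R)   (distribution)
    = Q AND (NOT NOT S OR R)   (absorption)
    = Q AND (S OR R)   (double negation)
E2: Q AND (NOT (NOT S OR NOT (S OR R)) OR R)
    = Q AND (S AND (S OR R) OR R)   (De Morgan)
    = Q AND (S OR R)   (absorption)
Both reduce to Q AND (S OR R), so they are equivalent.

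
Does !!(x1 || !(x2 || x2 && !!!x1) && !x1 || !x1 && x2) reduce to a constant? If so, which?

!!(x1 || !(x2 || x2 && !!!x1) && !x1 || !x1 && x2)
= !!(x1 || !(x2 || x2 && !x1) && !x1 || !x1 && x2)   (double negation)
= x1 || !(x2 || x2 && !x1) && !x1 || !x1 && x2   (double negation)
= x1 || !x2 && !x1 || !x1 && x2   (absorption)
= x1 || !x1   (distribution)
= true   (complement)

yes, True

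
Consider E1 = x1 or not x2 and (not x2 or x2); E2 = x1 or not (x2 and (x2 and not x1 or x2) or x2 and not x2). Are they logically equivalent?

Yes

E1: x1 or not x2 and (not x2 or x2)
    = x1 or not x2   (complement / identity)
E2: x1 or not (x2 and (x2 and not x1 or x2) or x2 and not x2)
    = x1 or not (x2 and x2 or x2 and not x2)   (absorption)
    = x1 or not x2   (distribution)
Both reduce to x1 or not x2, so they are equivalent.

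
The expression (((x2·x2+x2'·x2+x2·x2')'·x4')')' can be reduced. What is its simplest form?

x2'·x4'

(((x2·x2+x2'·x2+x2·x2')'·x4')')'
= (((x2·x2+x2'·x2)'·x4')')'
= ((x2'·x4')')'
= x2'·x4'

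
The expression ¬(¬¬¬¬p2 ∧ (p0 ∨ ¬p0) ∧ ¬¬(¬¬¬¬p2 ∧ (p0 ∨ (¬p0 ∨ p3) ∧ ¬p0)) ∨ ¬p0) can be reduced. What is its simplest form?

¬(¬¬¬¬p2 ∧ (p0 ∨ ¬p0) ∧ ¬¬(¬¬¬¬p2 ∧ (p0 ∨ (¬p0 ∨ p3) ∧ ¬p0)) ∨ ¬p0)
= ¬(¬¬¬¬p2 ∧ (p0 ∨ ¬p0) ∧ ¬¬¬¬p2 ∧ (p0 ∨ (¬p0 ∨ p3) ∧ ¬p0) ∨ ¬p0)   — double negation
= ¬(¬¬¬¬p2 ∧ (p0 ∨ ¬p0) ∧ ¬¬¬¬p2 ∧ (p0 ∨ ¬p0) ∨ ¬p0)   — absorption
= ¬(¬¬¬¬p2 ∧ (p0 ∨ ¬p0) ∨ ¬p0)   — idempotence
= ¬(¬¬p2 ∧ (p0 ∨ ¬p0) ∨ ¬p0)   — double negation
= ¬(¬¬p2 ∨ ¬p0)   — complement / identity
= ¬p2 ∧ p0   — De Morgan

¬p2 ∧ p0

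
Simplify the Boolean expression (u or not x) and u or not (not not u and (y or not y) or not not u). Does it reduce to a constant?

True

(u or not x) and u or not (not not u and (y or not y) or not not u)
= (u or not x) and u or not (not not u or not not u)   (complement / identity)
= (u or not x) and u or not u and not u   (De Morgan)
= (u or not x) and u or not u   (idempotence)
= u or not u   (absorption)
= True   (complement)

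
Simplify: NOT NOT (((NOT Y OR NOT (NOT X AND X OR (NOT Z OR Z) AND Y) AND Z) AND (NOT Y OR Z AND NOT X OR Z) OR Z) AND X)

NOT NOT (((NOT Y OR NOT (NOT X AND X OR (NOT Z OR Z) AND Y) AND Z) AND (NOT Y OR Z AND NOT X OR Z) OR Z) AND X)
= NOT NOT (((NOT Y OR NOT (NOT X AND X OR Y) AND Z) AND (NOT Y OR Z AND NOT X OR Z) OR Z) AND X)   [complement / identity]
= NOT NOT (((NOT Y OR NOT (NOT X AND X OR Y) AND Z) AND (NOT Y OR Z) OR Z) AND X)   [absorption]
= NOT NOT (((NOT Y OR NOT Y AND Z) AND (NOT Y OR Z) OR Z) AND X)   [complement / identity]
= NOT NOT ((NOT Y AND (NOT Y OR Z) OR Z) AND X)   [absorption]
= NOT NOT ((NOT Y OR Z) AND X)   [absorption]
= (NOT Y OR Z) AND X   [double negation]

(NOT Y OR Z) AND X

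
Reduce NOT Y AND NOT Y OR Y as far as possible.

NOT Y AND NOT Y OR Y
= NOT Y OR Y   — idempotence
= TRUE   — complement

TRUE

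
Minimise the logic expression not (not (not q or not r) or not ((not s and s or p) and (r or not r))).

(not q or not r) and p

not (not (not q or not r) or not ((not s and s or p) and (r or not r)))
= (not q or not r) and (not s and s or p) and (r or not r)
= (not q or not r) and p and (r or not r)
= (not q or not r) and p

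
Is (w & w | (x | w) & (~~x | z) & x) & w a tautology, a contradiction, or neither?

(w & w | (x | w) & (~~x | z) & x) & w
= (w & w | (x | w) & (x | z) & x) & w   — double negation
= (w & w | (x | w) & x) & w   — absorption
= (w & w | x) & w   — absorption
= (w | x) & w   — idempotence
= w   — absorption
This depends on w, so it is not a constant.

neither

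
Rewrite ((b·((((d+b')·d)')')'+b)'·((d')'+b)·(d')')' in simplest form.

((b·((((d+b')·d)')')'+b)'·((d')'+b)·(d')')'
= ((b·((d+b')·d)'+b)'·((d')'+b)·(d')')'   — double negation
= ((b·((d+b')·d)'+b)'·(d')')'   — absorption
= ((b·d'+b)'·(d')')'   — absorption
= b·d'+b+d'   — De Morgan
= b+d'   — absorption

b+d'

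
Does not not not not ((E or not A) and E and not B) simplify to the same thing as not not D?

No

E1: not not not not ((E or not A) and E and not B)
    = not not not not (E and not B)   — absorption
    = not not (E and not B)   — double negation
    = E and not B   — double negation
E2: not not D
    = D   — double negation
These differ: at A=0, B=1, D=1, E=0, E1 = 0 but E2 = 1.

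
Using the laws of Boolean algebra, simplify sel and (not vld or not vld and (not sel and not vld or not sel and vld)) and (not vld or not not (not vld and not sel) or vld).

sel and not vld

sel and (not vld or not vld and (not sel and not vld or not sel and vld)) and (not vld or not not (not vld and not sel) or vld)
= sel and (not vld or not vld and not sel) and (not vld or not not (not vld and not sel) or vld)
= sel and (not vld or not vld and not sel) and (not vld or not vld and not sel or vld)
= sel and (not vld or not vld and not sel)
= sel and not vld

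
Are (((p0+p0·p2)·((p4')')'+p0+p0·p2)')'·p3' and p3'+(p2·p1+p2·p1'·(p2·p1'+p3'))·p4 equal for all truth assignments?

E1: (((p0+p0·p2)·((p4')')'+p0+p0·p2)')'·p3'
    = (((p0+p0·p2)·p4'+p0+p0·p2)')'·p3'   [double negation]
    = ((p0+p0·p2)')'·p3'   [absorption]
    = (p0')'·p3'   [absorption]
    = p0·p3'   [double negation]
E2: p3'+(p2·p1+p2·p1'·(p2·p1'+p3'))·p4
    = p3'+(p2·p1+p2·p1')·p4   [absorption]
    = p3'+p2·p4   [distribution]
These differ: at p0=0, p1=0, p2=1, p3=0, p4=0, E1 = 0 but E2 = 1.

No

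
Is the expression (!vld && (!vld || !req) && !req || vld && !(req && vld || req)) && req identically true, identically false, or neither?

(!vld && (!vld || !req) && !req || vld && !(req && vld || req)) && req
= (!vld && (!vld || !req) && !req || vld && !req) && req   [absorption]
= (!vld && !req || vld && !req) && req   [absorption]
= !req && req   [distribution]
= false   [complement]

identically false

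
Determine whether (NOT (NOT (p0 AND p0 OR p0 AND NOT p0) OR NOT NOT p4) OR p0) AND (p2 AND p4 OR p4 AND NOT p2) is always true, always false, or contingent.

(NOT (NOT (p0 AND p0 OR p0 AND NOT p0) OR NOT NOT p4) OR p0) AND (p2 AND p4 OR p4 AND NOT p2)
= (NOT (NOT (p0 AND p0 OR p0 AND NOT p0) OR NOT NOT p4) OR p0) AND p4   [distribution]
= (NOT (NOT p0 OR NOT NOT p4) OR p0) AND p4   [distribution]
= (p0 AND NOT p4 OR p0) AND p4   [De Morgan]
= p0 AND p4   [absorption]
This depends on p0, p4, so it is not a constant.

contingent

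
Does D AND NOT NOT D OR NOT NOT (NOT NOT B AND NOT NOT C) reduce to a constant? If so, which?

D AND NOT NOT D OR NOT NOT (NOT NOT B AND NOT NOT C)
= D AND NOT NOT D OR NOT (NOT B OR NOT C)
= D AND D OR NOT (NOT B OR NOT C)
= D AND D OR B AND C
= D OR B AND C
This depends on B, C, D, so it is not a constant.

no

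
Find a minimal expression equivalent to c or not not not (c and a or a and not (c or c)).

c or not a

c or not not not (c and a or a and not (c or c))
= c or not not not (c and a or a and not c)   [idempotence]
= c or not not not a   [distribution]
= c or not a   [double negation]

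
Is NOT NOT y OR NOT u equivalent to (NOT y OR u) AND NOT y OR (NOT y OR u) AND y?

E1: NOT NOT y OR NOT u
    = y OR NOT u   — double negation
E2: (NOT y OR u) AND NOT y OR (NOT y OR u) AND y
    = NOT y OR u   — distribution
These differ: at u=1, y=0, E1 = 0 but E2 = 1.

No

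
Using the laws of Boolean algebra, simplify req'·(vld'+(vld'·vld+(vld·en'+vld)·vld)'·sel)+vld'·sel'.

req'·(vld'+(vld'·vld+(vld·en'+vld)·vld)'·sel)+vld'·sel'
= req'·(vld'+(vld'·vld+vld·vld)'·sel)+vld'·sel'
= req'·(vld'+vld'·sel)+vld'·sel'
= req'·vld'+vld'·sel'
= vld'·(req'+sel')

vld'·(req'+sel')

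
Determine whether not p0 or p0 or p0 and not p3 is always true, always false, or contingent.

always true

not p0 or p0 or p0 and not p3
= not p0 or p0
= True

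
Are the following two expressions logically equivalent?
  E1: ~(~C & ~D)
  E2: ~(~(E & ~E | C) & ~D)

Yes

E1: ~(~C & ~D)
    = C | D   — De Morgan
E2: ~(~(E & ~E | C) & ~D)
    = E & ~E | C | D   — De Morgan
    = C | D   — complement / identity
Both reduce to C | D, so they are equivalent.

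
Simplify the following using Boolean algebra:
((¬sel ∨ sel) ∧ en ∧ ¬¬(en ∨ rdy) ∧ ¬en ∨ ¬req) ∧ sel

((¬sel ∨ sel) ∧ en ∧ ¬¬(en ∨ rdy) ∧ ¬en ∨ ¬req) ∧ sel
= ((¬sel ∨ sel) ∧ en ∧ (en ∨ rdy) ∧ ¬en ∨ ¬req) ∧ sel   — double negation
= ((¬sel ∨ sel) ∧ en ∧ ¬en ∨ ¬req) ∧ sel   — absorption
= (en ∧ ¬en ∨ ¬req) ∧ sel   — complement / identity
= ¬req ∧ sel   — complement / identity

¬req ∧ sel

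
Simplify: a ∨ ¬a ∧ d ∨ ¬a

a ∨ ¬a ∧ d ∨ ¬a
= a ∨ ¬a   — absorption
= True   — complement

True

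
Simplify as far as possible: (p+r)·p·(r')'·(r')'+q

p·r+q

(p+r)·p·(r')'·(r')'+q
= (p+r)·p·(r')'+q   [idempotence]
= p·(r')'+q   [absorption]
= p·r+q   [double negation]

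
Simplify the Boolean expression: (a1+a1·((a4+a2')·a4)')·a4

a1·a4

(a1+a1·((a4+a2')·a4)')·a4
= (a1+a1·a4')·a4   (absorption)
= a1·a4   (absorption)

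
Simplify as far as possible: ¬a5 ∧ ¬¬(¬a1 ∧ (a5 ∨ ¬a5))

¬a5 ∧ ¬a1

¬a5 ∧ ¬¬(¬a1 ∧ (a5 ∨ ¬a5))
= ¬a5 ∧ ¬¬¬a1   — complement / identity
= ¬a5 ∧ ¬a1   — double negation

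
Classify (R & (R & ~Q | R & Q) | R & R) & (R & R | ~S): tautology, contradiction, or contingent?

contingent

(R & (R & ~Q | R & Q) | R & R) & (R & R | ~S)
= (R & R | R & R) & (R & R | ~S)   — distribution
= R & R & (R & R | ~S)   — idempotence
= R & R   — absorption
= R   — idempotence
This depends on R, so it is not a constant.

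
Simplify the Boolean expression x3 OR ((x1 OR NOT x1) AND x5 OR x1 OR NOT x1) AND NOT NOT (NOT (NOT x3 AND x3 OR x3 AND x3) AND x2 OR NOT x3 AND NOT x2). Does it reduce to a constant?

TRUE

x3 OR ((x1 OR NOT x1) AND x5 OR x1 OR NOT x1) AND NOT NOT (NOT (NOT x3 AND x3 OR x3 AND x3) AND x2 OR NOT x3 AND NOT x2)
= x3 OR ((x1 OR NOT x1) AND x5 OR x1 OR NOT x1) AND NOT NOT (NOT x3 AND x2 OR NOT x3 AND NOT x2)
= x3 OR ((x1 OR NOT x1) AND x5 OR x1 OR NOT x1) AND NOT NOT NOT x3
= x3 OR (x1 OR NOT x1) AND NOT NOT NOT x3
= x3 OR NOT NOT NOT x3
= x3 OR NOT x3
= TRUE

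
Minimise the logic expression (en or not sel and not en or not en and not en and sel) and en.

en

(en or not sel and not en or not en and not en and sel) and en
= (en or not sel and not en or not en and sel) and en   [idempotence]
= (en or not en) and en   [distribution]
= en   [complement / identity]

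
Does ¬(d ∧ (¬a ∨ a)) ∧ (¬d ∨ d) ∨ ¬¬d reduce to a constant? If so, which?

yes, True

¬(d ∧ (¬a ∨ a)) ∧ (¬d ∨ d) ∨ ¬¬d
= ¬d ∧ (¬d ∨ d) ∨ ¬¬d   [complement / identity]
= ¬d ∨ ¬¬d   [complement / identity]
= ¬d ∨ d   [double negation]
= True   [complement]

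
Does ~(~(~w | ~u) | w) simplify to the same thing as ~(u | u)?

No

E1: ~(~(~w | ~u) | w)
    = ~(w & u | w)   [De Morgan]
    = ~w   [absorption]
E2: ~(u | u)
    = ~u   [idempotence]
These differ: at u=1, w=0, E1 = 1 but E2 = 0.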